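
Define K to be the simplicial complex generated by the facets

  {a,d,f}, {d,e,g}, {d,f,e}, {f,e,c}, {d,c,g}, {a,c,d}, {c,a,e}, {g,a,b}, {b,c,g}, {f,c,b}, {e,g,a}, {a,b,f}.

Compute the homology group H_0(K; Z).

H_0 ≅ Z.

Order the vertices as a < b < c < d < e < f < g. Listing each simplex with vertices in this order, K has dimension 2 with simplices:

  0-simplices (7): a, b, c, d, e, f, g
  1-simplices (18): ab, ac, ad, ae, af, ag, bc, bf, bg, cd, ce, cf, cg, de, df, dg, ef, eg
  2-simplices (12): abf, abg, acd, ace, adf, aeg, bcf, bcg, cdg, cef, def, deg

so the chain groups are C_0 ≅ Z^7, C_1 ≅ Z^18, C_2 ≅ Z^12.

The boundary map ∂_1: C_1 → C_0 maps an edge to its endpoints' difference, ∂[p,q] = q − p.
This gives a 7×18 integer matrix of rank 6; reducing to Smith normal form yields diagonal entries (1,1,1,1,1,1).

The boundary map ∂_2: C_2 → C_1 sends each 2-simplex [p,q,r] to [q,r] − [p,r] + [p,q]. For instance
  ∂def = ef − df + de,
  ∂abf = bf − af + ab.
This gives a 18×12 integer matrix of rank 12; reducing to Smith normal form yields diagonal entries (1,1,1,1,1,1,1,1,1,1,1,2).

Computing H_k = (kernel of ∂_k) / (image of ∂_{k+1}):

  H_0: rank C_0 − rank ∂_1 = 7 − 6 = 1, and the invariant factors of ∂_1 are all 1, so H_0 = Z.

(K is a triangulation of the real projective plane RP^2.)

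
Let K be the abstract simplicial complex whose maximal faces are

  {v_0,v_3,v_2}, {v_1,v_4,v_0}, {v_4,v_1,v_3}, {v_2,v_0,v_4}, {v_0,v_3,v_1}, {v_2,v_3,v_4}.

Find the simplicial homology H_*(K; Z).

H_0 ≅ Z,  H_1 = 0,  H_2 ≅ Z.

Take the total order v_0 < v_1 < v_2 < v_3 < v_4 on the vertex set. Then K (dimension 2) consists of the simplices:

  0-simplices (5): [v_0], [v_1], [v_2], [v_3], [v_4]
  1-simplices (9): [v_0,v_1], [v_0,v_2], [v_0,v_3], [v_0,v_4], [v_1,v_3], [v_1,v_4], [v_2,v_3], [v_2,v_4], [v_3,v_4]
  2-simplices (6): [v_0,v_1,v_3], [v_0,v_1,v_4], [v_0,v_2,v_3], [v_0,v_2,v_4], [v_1,v_3,v_4], [v_2,v_3,v_4]

giving chain groups C_0 ≅ Z^5, C_1 ≅ Z^9, C_2 ≅ Z^6.

The boundary map ∂_1: C_1 → C_0 is given by ∂[p,q] = [q] − [p]. For instance
  ∂[v_0,v_2] = [v_2] − [v_0].
As a 5×9 matrix over Z this has rank 4, with invariant factors (1,1,1,1).

The boundary map ∂_2: C_2 → C_1 maps a triangle to the signed sum of its edges. For instance
  ∂[v_0,v_1,v_4] = [v_1,v_4] − [v_0,v_4] + [v_0,v_1],
  ∂[v_0,v_2,v_3] = [v_2,v_3] − [v_0,v_3] + [v_0,v_2].
As a 9×6 matrix over Z this has rank 5, with invariant factors (1,1,1,1,1).

Now H_k = ker ∂_k / im ∂_{k+1}, so:

  H_0: rank C_0 − rank ∂_1 = 5 − 4 = 1, and the invariant factors of ∂_1 are all 1, so H_0 ≅ Z.
  H_1: rank ker ∂_1 − rank ∂_2 = (9 − 4) − 5 = 0, and the invariant factors of ∂_2 are all 1, so H_1 ≅ 0.
  H_2: rank ker ∂_2 − rank ∂_3 = (6 − 5) − 0 = 1, and there is no ∂_3, so H_2 ≅ Z.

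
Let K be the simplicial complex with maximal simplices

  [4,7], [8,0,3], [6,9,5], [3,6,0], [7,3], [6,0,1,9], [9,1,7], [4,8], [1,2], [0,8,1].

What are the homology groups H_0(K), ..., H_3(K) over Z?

Take the total order 0 < 1 < 2 < 3 < 4 < 5 < 6 < 7 < 8 < 9 on the vertex set. Then K (dimension 3) consists of the simplices:

  0-simplices (10): [0], [1], [2], [3], [4], [5], [6], [7], [8], [9]
  1-simplices (19): [0,1], [0,3], [0,6], [0,8], [0,9], [1,2], [1,6], [1,7], [1,8], [1,9], [3,6], [3,7], [3,8], [4,7], [4,8], [5,6], [5,9], [6,9], [7,9]
  2-simplices (9): [0,1,6], [0,1,8], [0,1,9], [0,3,6], [0,3,8], [0,6,9], [1,6,9], [1,7,9], [5,6,9]
  3-simplices (1): [0,1,6,9]

Hence C_0 ≅ Z^10, C_1 ≅ Z^19, C_2 ≅ Z^9, C_3 ≅ Z^1.

Boundary ∂_1: C_1 → C_0 is given by ∂[p,q] = [q] − [p].
The resulting 10×19 matrix has rank 9, and its Smith normal form has invariant factors (1,1,1,1,1,1,1,1,1).

∂_2: C_2 → C_1 acts by ∂[p,q,r] = [q,r] − [p,r] + [p,q]. For instance
  ∂[0,3,6] = [3,6] − [0,6] + [0,3],
  ∂[0,1,8] = [1,8] − [0,8] + [0,1].
The resulting 19×9 matrix has rank 8, and its Smith normal form has invariant factors (1,1,1,1,1,1,1,1).

Boundary ∂_3: C_3 → C_2 sends each 3-simplex σ to the alternating sum Σ_i (−1)^i (σ with its i-th vertex removed). For instance
  ∂[0,1,6,9] = [1,6,9] − [0,6,9] + [0,1,9] − [0,1,6].
The resulting 9×1 matrix has rank 1, and its Smith normal form has invariant factors (1).

Now H_k = ker ∂_k / im ∂_{k+1}, so:

  H_0: rank C_0 − rank ∂_1 = 10 − 9 = 1, and the invariant factors of ∂_1 are all 1, so H_0 ≅ Z.
  H_1: rank ker ∂_1 − rank ∂_2 = (19 − 9) − 8 = 2, and the invariant factors of ∂_2 are all 1, so H_1 ≅ Z^2.
  H_2: rank ker ∂_2 − rank ∂_3 = (9 − 8) − 1 = 0, and the invariant factors of ∂_3 are all 1, so H_2 ≅ 0.
  H_3: rank ker ∂_3 − rank ∂_4 = (1 − 1) − 0 = 0, and there is no ∂_4, so H_3 ≅ 0.

As a check, the Euler characteristic is 10 − 19 + 9 − 1 = -1, which agrees with 1 − 2 + 0 − 0 = -1.

H_0 = Z,  H_1 = Z^2,  H_2 = 0,  H_3 = 0.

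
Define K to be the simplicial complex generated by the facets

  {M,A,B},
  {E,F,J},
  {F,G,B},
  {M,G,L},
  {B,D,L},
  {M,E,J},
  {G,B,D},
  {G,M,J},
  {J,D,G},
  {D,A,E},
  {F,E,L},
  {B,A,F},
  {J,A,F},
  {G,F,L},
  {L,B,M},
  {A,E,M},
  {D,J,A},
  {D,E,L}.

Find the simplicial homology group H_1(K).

Fix the vertex order A < B < D < E < F < G < J < L < M and write every simplex with vertices in increasing order. Then dim K = 2 and the simplices of K are:

  0-simplices (9): A, B, D, E, F, G, J, L, M
  1-simplices (27): AB, AD, AE, AF, AJ, AM, BD, BF, BG, BL, BM, DE, DG, DJ, DL, EF, EJ, EL, EM, FG, FJ, FL, GJ, GL, GM, JM, LM
  2-simplices (18): ABF, ABM, ADE, ADJ, AEM, AFJ, BDG, BDL, BFG, BLM, DEL, DGJ, EFJ, EFL, EJM, FGL, GJM, GLM

Hence C_0 ≅ Z^9, C_1 ≅ Z^27, C_2 ≅ Z^18.

Boundary ∂_1: C_1 → C_0 is given by ∂[p,q] = [q] − [p]. For instance
  ∂LM = M − L.
This gives a 9×27 integer matrix of rank 8; reducing to Smith normal form yields diagonal entries (1,1,1,1,1,1,1,1).

The boundary map ∂_2: C_2 → C_1 sends each 2-simplex [p,q,r] to [q,r] − [p,r] + [p,q]. For instance
  ∂AFJ = FJ − AJ + AF,
  ∂ABF = BF − AF + AB.
This gives a 27×18 integer matrix of rank 18; reducing to Smith normal form yields diagonal entries (1,1,1,1,1,1,1,1,1,1,1,1,1,1,1,1,1,2).

Now H_k = ker ∂_k / im ∂_{k+1}, so:

  H_1: rank ker ∂_1 − rank ∂_2 = (27 − 8) − 18 = 1, and ∂_2 has invariant factor 2 > 1, so H_1 = Z × Z/2.

H_1 ≅ Z × Z/2.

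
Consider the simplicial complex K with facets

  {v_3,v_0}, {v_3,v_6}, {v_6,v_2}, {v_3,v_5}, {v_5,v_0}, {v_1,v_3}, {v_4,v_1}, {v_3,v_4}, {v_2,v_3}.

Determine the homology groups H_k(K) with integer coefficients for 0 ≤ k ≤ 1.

H_0 = Z,  H_1 = Z^3.

We work with the vertex ordering v_0 < v_1 < v_2 < v_3 < v_4 < v_5 < v_6. The simplices of K, each written with vertices in increasing order, are:

  0-simplices (7): [v_0], [v_1], [v_2], [v_3], [v_4], [v_5], [v_6]
  1-simplices (9): [v_0,v_3], [v_0,v_5], [v_1,v_3], [v_1,v_4], [v_2,v_3], [v_2,v_6], [v_3,v_4], [v_3,v_5], [v_3,v_6]

so the chain groups are C_0 ≅ Z^7, C_1 ≅ Z^9.

The boundary map ∂_1: C_1 → C_0 is given by ∂[p,q] = [q] − [p].
This gives a 7×9 integer matrix of rank 6; reducing to Smith normal form yields diagonal entries (1,1,1,1,1,1).

Computing H_k = (kernel of ∂_k) / (image of ∂_{k+1}):

  H_0: rank C_0 − rank ∂_1 = 7 − 6 = 1, and the invariant factors of ∂_1 are all 1, so H_0 ≅ Z.
  H_1: rank ker ∂_1 − rank ∂_2 = (9 − 6) − 0 = 3, and there is no ∂_2, so H_1 ≅ Z^3.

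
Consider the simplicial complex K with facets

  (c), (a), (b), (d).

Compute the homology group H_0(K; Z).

K has 4 vertices.
rank ∂_0 = 0, rank ∂_1 = 0 ⇒ b_0 = 4 − 0 − 0 = 4. So H_0 ≅ Z^4.

H_0 = Z^4.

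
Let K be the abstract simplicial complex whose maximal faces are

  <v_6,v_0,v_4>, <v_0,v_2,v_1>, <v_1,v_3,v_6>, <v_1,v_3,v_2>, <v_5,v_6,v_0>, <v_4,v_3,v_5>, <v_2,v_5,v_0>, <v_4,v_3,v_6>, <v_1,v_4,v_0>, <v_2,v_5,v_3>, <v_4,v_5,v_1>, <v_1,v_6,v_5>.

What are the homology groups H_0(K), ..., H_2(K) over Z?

H_0 ≅ Z,  H_1 ≅ Z/2,  H_2 = 0.

Order the vertices as v_0 < v_1 < v_2 < v_3 < v_4 < v_5 < v_6. Listing each simplex with vertices in this order, K has dimension 2 with simplices:

  0-simplices (7): [v_0], [v_1], [v_2], [v_3], [v_4], [v_5], [v_6]
  1-simplices (18): (18 of them)
  2-simplices (12): (12 of them)

giving chain groups C_0 ≅ Z^7, C_1 ≅ Z^18, C_2 ≅ Z^12.

The boundary map ∂_1: C_1 → C_0 is given by ∂[p,q] = [q] − [p].
The 7×18 boundary matrix has rank 6 and Smith normal form diag(1,1,1,1,1,1).

∂_2: C_2 → C_1 sends each 2-simplex [p,q,r] to [q,r] − [p,r] + [p,q]. For instance
  ∂[v_0,v_1,v_4] = [v_1,v_4] − [v_0,v_4] + [v_0,v_1],
  ∂[v_3,v_4,v_5] = [v_4,v_5] − [v_3,v_5] + [v_3,v_4].
As a 18×12 matrix over Z this has rank 12, with invariant factors (1,1,1,1,1,1,1,1,1,1,1,2).

Reading off H_k = ker ∂_k / im ∂_{k+1}:

  H_0: rank C_0 − rank ∂_1 = 7 − 6 = 1, and the invariant factors of ∂_1 are all 1, so H_0 = Z.
  H_1: rank ker ∂_1 − rank ∂_2 = (18 − 6) − 12 = 0, and ∂_2 has invariant factor 2 > 1, so H_1 = Z/2.
  H_2: rank ker ∂_2 − rank ∂_3 = (12 − 12) − 0 = 0, and there is no ∂_3, so H_2 = 0.

(K is a triangulation of the real projective plane RP^2.)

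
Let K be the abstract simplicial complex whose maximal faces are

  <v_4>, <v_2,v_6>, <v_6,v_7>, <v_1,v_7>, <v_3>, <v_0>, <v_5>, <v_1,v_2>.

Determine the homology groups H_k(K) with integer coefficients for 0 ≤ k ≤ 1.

H_0 = Z^5,  H_1 = Z.

Fix the vertex order v_0 < v_1 < v_2 < v_3 < v_4 < v_5 < v_6 < v_7 and write every simplex with vertices in increasing order. Then dim K = 1 and the simplices of K are:

  0-simplices (8): [v_0], [v_1], [v_2], [v_3], [v_4], [v_5], [v_6], [v_7]
  1-simplices (4): [v_1,v_2], [v_1,v_7], [v_2,v_6], [v_6,v_7]

Hence C_0 ≅ Z^8, C_1 ≅ Z^4.

Boundary ∂_1: C_1 → C_0 maps an edge to its endpoints' difference, ∂[p,q] = q − p.
As a 8×4 matrix over Z this has rank 3, with invariant factors (1,1,1).

Now H_k = ker ∂_k / im ∂_{k+1}, so:

  H_0: rank C_0 − rank ∂_1 = 8 − 3 = 5, and the invariant factors of ∂_1 are all 1, so H_0 = Z^5.
  H_1: rank ker ∂_1 − rank ∂_2 = (4 − 3) − 0 = 1, and there is no ∂_2, so H_1 = Z.

(K is a triangulation of the disjoint union of the circle S^1 and a set of 4 points.)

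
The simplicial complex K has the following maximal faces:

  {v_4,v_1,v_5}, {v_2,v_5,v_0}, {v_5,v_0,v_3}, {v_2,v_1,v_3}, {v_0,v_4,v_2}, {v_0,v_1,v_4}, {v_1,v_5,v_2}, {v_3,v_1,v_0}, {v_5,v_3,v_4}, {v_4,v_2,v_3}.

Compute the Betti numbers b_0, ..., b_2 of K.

Take the total order v_0 < v_1 < v_2 < v_3 < v_4 < v_5 on the vertex set. Then K (dimension 2) consists of the simplices:

  0-simplices (6): [v_0], [v_1], [v_2], [v_3], [v_4], [v_5]
  1-simplices (15): (15 of them)
  2-simplices (10): [v_0,v_1,v_3], [v_0,v_1,v_4], [v_0,v_2,v_4], [v_0,v_2,v_5], [v_0,v_3,v_5], [v_1,v_2,v_3], [v_1,v_2,v_5], [v_1,v_4,v_5], [v_2,v_3,v_4], [v_3,v_4,v_5]

giving chain groups C_0 ≅ Z^6, C_1 ≅ Z^15, C_2 ≅ Z^10.

Boundary ∂_1: C_1 → C_0 sends each edge [p,q] (with p < q) to q − p. For instance
  ∂[v_1,v_5] = [v_5] − [v_1].
As a 6×15 matrix over Z this has rank 5, with invariant factors (1,1,1,1,1).

The boundary map ∂_2: C_2 → C_1 maps a triangle to the signed sum of its edges. For instance
  ∂[v_1,v_4,v_5] = [v_4,v_5] − [v_1,v_5] + [v_1,v_4],
  ∂[v_1,v_2,v_5] = [v_2,v_5] − [v_1,v_5] + [v_1,v_2].
As a 15×10 matrix over Z this has rank 10, with invariant factors (1,1,1,1,1,1,1,1,1,2).

Computing H_k = (kernel of ∂_k) / (image of ∂_{k+1}):

  H_0: rank C_0 − rank ∂_1 = 6 − 5 = 1, and the invariant factors of ∂_1 are all 1, so H_0 = Z.
  H_1: rank ker ∂_1 − rank ∂_2 = (15 − 5) − 10 = 0, and ∂_2 has invariant factor 2 > 1, so H_1 = Z/2.
  H_2: rank ker ∂_2 − rank ∂_3 = (10 − 10) − 0 = 0, and there is no ∂_3, so H_2 = 0.

As a check, the Euler characteristic is 6 − 15 + 10 = 1, which agrees with 1 − 0 + 0 = 1.

Hence the Betti numbers are b_0 = 1, b_1 = 0, b_2 = 0.

b_0 = 1, b_1 = 0, b_2 = 0.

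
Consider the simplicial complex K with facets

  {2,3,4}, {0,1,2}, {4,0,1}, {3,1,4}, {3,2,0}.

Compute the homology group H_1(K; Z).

H_1 ≅ Z.

K has 5 vertices, 10 edges, 5 triangles.
rank ∂_1 = 4, rank ∂_2 = 5 ⇒ b_1 = 10 − 4 − 5 = 1; all invariant factors of ∂_2 are 1 so no torsion. So H_1 ≅ Z.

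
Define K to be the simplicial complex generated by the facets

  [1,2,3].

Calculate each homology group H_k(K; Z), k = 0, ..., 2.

H_0 = Z,  H_1 = 0,  H_2 = 0.

Fix the vertex order 1 < 2 < 3 and write every simplex with vertices in increasing order. Then dim K = 2 and the simplices of K are:

  0-simplices (3): [1], [2], [3]
  1-simplices (3): [1,2], [1,3], [2,3]
  2-simplices (1): [1,2,3]

Hence C_0 ≅ Z^3, C_1 ≅ Z^3, C_2 ≅ Z^1.

∂_1: C_1 → C_0 sends each edge [p,q] (with p < q) to q − p. For instance
  ∂[2,3] = [3] − [2].
As a 3×3 matrix over Z this has rank 2, with invariant factors (1,1).

∂_2: C_2 → C_1 maps a triangle to the signed sum of its edges. For instance
  ∂[1,2,3] = [2,3] − [1,3] + [1,2].
As a 3×1 matrix over Z this has rank 1, with invariant factors (1).

Computing H_k = (kernel of ∂_k) / (image of ∂_{k+1}):

  H_0: rank C_0 − rank ∂_1 = 3 − 2 = 1, and the invariant factors of ∂_1 are all 1, so H_0 = Z.
  H_1: rank ker ∂_1 − rank ∂_2 = (3 − 2) − 1 = 0, and the invariant factors of ∂_2 are all 1, so H_1 = 0.
  H_2: rank ker ∂_2 − rank ∂_3 = (1 − 1) − 0 = 0, and there is no ∂_3, so H_2 = 0.

(K is a triangulation of the 2-simplex.)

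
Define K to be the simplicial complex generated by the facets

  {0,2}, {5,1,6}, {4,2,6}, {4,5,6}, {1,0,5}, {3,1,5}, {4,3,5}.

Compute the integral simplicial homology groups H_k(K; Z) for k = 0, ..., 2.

H_0 ≅ Z,  H_1 ≅ Z,  H_2 = 0.

We work with the vertex ordering 0 < 1 < 2 < 3 < 4 < 5 < 6. The simplices of K, each written with vertices in increasing order, are:

  0-simplices (7): [0], [1], [2], [3], [4], [5], [6]
  1-simplices (13): [0,1], [0,2], [0,5], [1,3], [1,5], [1,6], [2,4], [2,6], [3,4], [3,5], [4,5], [4,6], [5,6]
  2-simplices (6): [0,1,5], [1,3,5], [1,5,6], [2,4,6], [3,4,5], [4,5,6]

so the chain groups are C_0 ≅ Z^7, C_1 ≅ Z^13, C_2 ≅ Z^6.

The boundary map ∂_1: C_1 → C_0 sends each edge [p,q] (with p < q) to q − p. For instance
  ∂[0,2] = [2] − [0].
As a 7×13 matrix over Z this has rank 6, with invariant factors (1,1,1,1,1,1).

The boundary map ∂_2: C_2 → C_1 maps a triangle to the signed sum of its edges. For instance
  ∂[1,5,6] = [5,6] − [1,6] + [1,5],
  ∂[2,4,6] = [4,6] − [2,6] + [2,4].
This gives a 13×6 integer matrix of rank 6; reducing to Smith normal form yields diagonal entries (1,1,1,1,1,1).

Now H_k = ker ∂_k / im ∂_{k+1}, so:

  H_0: rank C_0 − rank ∂_1 = 7 − 6 = 1, and the invariant factors of ∂_1 are all 1, so H_0 ≅ Z.
  H_1: rank ker ∂_1 − rank ∂_2 = (13 − 6) − 6 = 1, and the invariant factors of ∂_2 are all 1, so H_1 ≅ Z.
  H_2: rank ker ∂_2 − rank ∂_3 = (6 − 6) − 0 = 0, and there is no ∂_3, so H_2 ≅ 0.

As a check, the Euler characteristic is 7 − 13 + 6 = 0, which agrees with 1 − 1 + 0 = 0.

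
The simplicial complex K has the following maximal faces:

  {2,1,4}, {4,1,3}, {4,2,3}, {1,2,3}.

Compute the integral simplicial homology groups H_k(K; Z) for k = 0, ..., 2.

Fix the vertex order 1 < 2 < 3 < 4 and write every simplex with vertices in increasing order. Then dim K = 2 and the simplices of K are:

  0-simplices (4): [1], [2], [3], [4]
  1-simplices (6): [1,2], [1,3], [1,4], [2,3], [2,4], [3,4]
  2-simplices (4): [1,2,3], [1,2,4], [1,3,4], [2,3,4]

so the chain groups are C_0 ≅ Z^4, C_1 ≅ Z^6, C_2 ≅ Z^4.

Boundary ∂_1: C_1 → C_0 is given by ∂[p,q] = [q] − [p]. For instance
  ∂[1,2] = [2] − [1].
This gives a 4×6 integer matrix of rank 3; reducing to Smith normal form yields diagonal entries (1,1,1).

Boundary ∂_2: C_2 → C_1 acts by ∂[p,q,r] = [q,r] − [p,r] + [p,q]. For instance
  ∂[1,2,3] = [2,3] − [1,3] + [1,2],
  ∂[1,3,4] = [3,4] − [1,4] + [1,3].
This gives a 6×4 integer matrix of rank 3; reducing to Smith normal form yields diagonal entries (1,1,1).

From H_k ≅ ker(∂_k) / im(∂_{k+1}) we obtain:

  H_0: rank C_0 − rank ∂_1 = 4 − 3 = 1, and the invariant factors of ∂_1 are all 1, so H_0 ≅ Z.
  H_1: rank ker ∂_1 − rank ∂_2 = (6 − 3) − 3 = 0, and the invariant factors of ∂_2 are all 1, so H_1 ≅ 0.
  H_2: rank ker ∂_2 − rank ∂_3 = (4 − 3) − 0 = 1, and there is no ∂_3, so H_2 ≅ Z.

As a check, the Euler characteristic is 4 − 6 + 4 = 2, which agrees with 1 − 0 + 1 = 2.
(K is a triangulation of the 2-sphere S^2.)

H_0 ≅ Z,  H_1 = 0,  H_2 ≅ Z.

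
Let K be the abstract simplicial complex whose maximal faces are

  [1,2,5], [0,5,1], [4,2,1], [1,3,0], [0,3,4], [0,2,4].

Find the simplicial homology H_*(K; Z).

K has 6 vertices, 12 edges, 6 triangles.
rank ∂_0 = 0, rank ∂_1 = 5 ⇒ b_0 = 6 − 0 − 5 = 1; all invariant factors of ∂_1 are 1 so no torsion. So H_0 = Z.
rank ∂_1 = 5, rank ∂_2 = 6 ⇒ b_1 = 12 − 5 − 6 = 1; all invariant factors of ∂_2 are 1 so no torsion. So H_1 = Z.
rank ∂_2 = 6, rank ∂_3 = 0 ⇒ b_2 = 6 − 6 − 0 = 0. So H_2 = 0.

H_0 = Z,  H_1 = Z,  H_2 = 0.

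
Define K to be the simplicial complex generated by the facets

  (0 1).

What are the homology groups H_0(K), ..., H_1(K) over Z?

H_0 ≅ Z,  H_1 = 0.

Order the vertices as 0 < 1. Listing each simplex with vertices in this order, K has dimension 1 with simplices:

  0-simplices (2): [0], [1]
  1-simplices (1): [0,1]

Hence C_0 ≅ Z^2, C_1 ≅ Z^1.

∂_1: C_1 → C_0 is given by ∂[p,q] = [q] − [p].
The 2×1 boundary matrix has rank 1 and Smith normal form diag(1).

Computing H_k = (kernel of ∂_k) / (image of ∂_{k+1}):

  H_0: rank C_0 − rank ∂_1 = 2 − 1 = 1, and the invariant factors of ∂_1 are all 1, so H_0 ≅ Z.
  H_1: rank ker ∂_1 − rank ∂_2 = (1 − 1) − 0 = 0, and there is no ∂_2, so H_1 ≅ 0.

As a check, the Euler characteristic is 2 − 1 = 1, which agrees with 1 − 0 = 1.
(K is a triangulation of the 1-simplex.)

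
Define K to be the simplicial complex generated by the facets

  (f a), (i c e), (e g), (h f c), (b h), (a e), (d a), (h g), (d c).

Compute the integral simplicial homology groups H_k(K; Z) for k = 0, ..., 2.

H_0 = Z,  H_1 = Z^3,  H_2 = 0.

Order the vertices as a < b < c < d < e < f < g < h < i. Listing each simplex with vertices in this order, K has dimension 2 with simplices:

  0-simplices (9): a, b, c, d, e, f, g, h, i
  1-simplices (13): ad, ae, af, bh, cd, ce, cf, ch, ci, eg, ei, fh, gh
  2-simplices (2): cei, cfh

so the chain groups are C_0 ≅ Z^9, C_1 ≅ Z^13, C_2 ≅ Z^2.

The boundary map ∂_1: C_1 → C_0 is given by ∂[p,q] = [q] − [p]. For instance
  ∂ae = e − a.
The 9×13 boundary matrix has rank 8 and Smith normal form diag(1,1,1,1,1,1,1,1).

The boundary map ∂_2: C_2 → C_1 acts by ∂[p,q,r] = [q,r] − [p,r] + [p,q]. For instance
  ∂cfh = fh − ch + cf,
  ∂cei = ei − ci + ce.
The resulting 13×2 matrix has rank 2, and its Smith normal form has invariant factors (1,1).

Now H_k = ker ∂_k / im ∂_{k+1}, so:

  H_0: rank C_0 − rank ∂_1 = 9 − 8 = 1, and the invariant factors of ∂_1 are all 1, so H_0 ≅ Z.
  H_1: rank ker ∂_1 − rank ∂_2 = (13 − 8) − 2 = 3, and the invariant factors of ∂_2 are all 1, so H_1 ≅ Z^3.
  H_2: rank ker ∂_2 − rank ∂_3 = (2 − 2) − 0 = 0, and there is no ∂_3, so H_2 ≅ 0.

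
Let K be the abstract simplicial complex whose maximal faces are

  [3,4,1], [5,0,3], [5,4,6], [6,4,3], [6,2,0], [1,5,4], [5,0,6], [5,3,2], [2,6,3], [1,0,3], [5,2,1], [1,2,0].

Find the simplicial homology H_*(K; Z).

H_0 = Z,  H_1 = Z/2Z,  H_2 = 0.

Take the total order 0 < 1 < 2 < 3 < 4 < 5 < 6 on the vertex set. Then K (dimension 2) consists of the simplices:

  0-simplices (7): [0], [1], [2], [3], [4], [5], [6]
  1-simplices (18): [0,1], [0,2], [0,3], [0,5], [0,6], [1,2], [1,3], [1,4], [1,5], [2,3], [2,5], [2,6], [3,4], [3,5], [3,6], [4,5], [4,6], [5,6]
  2-simplices (12): [0,1,2], [0,1,3], [0,2,6], [0,3,5], [0,5,6], [1,2,5], [1,3,4], [1,4,5], [2,3,5], [2,3,6], [3,4,6], [4,5,6]

Hence C_0 ≅ Z^7, C_1 ≅ Z^18, C_2 ≅ Z^12.

∂_1: C_1 → C_0 maps an edge to its endpoints' difference, ∂[p,q] = q − p. For instance
  ∂[4,6] = [6] − [4].
As a 7×18 matrix over Z this has rank 6, with invariant factors (1,1,1,1,1,1).

∂_2: C_2 → C_1 sends each 2-simplex [p,q,r] to [q,r] − [p,r] + [p,q]. For instance
  ∂[0,1,2] = [1,2] − [0,2] + [0,1],
  ∂[1,2,5] = [2,5] − [1,5] + [1,2].
This gives a 18×12 integer matrix of rank 12; reducing to Smith normal form yields diagonal entries (1,1,1,1,1,1,1,1,1,1,1,2).

Reading off H_k = ker ∂_k / im ∂_{k+1}:

  H_0: rank C_0 − rank ∂_1 = 7 − 6 = 1, and the invariant factors of ∂_1 are all 1, so H_0 ≅ Z.
  H_1: rank ker ∂_1 − rank ∂_2 = (18 − 6) − 12 = 0, and ∂_2 has invariant factor 2 > 1, so H_1 ≅ Z/2Z.
  H_2: rank ker ∂_2 − rank ∂_3 = (12 − 12) − 0 = 0, and there is no ∂_3, so H_2 ≅ 0.

(K is a triangulation of the real projective plane RP^2.)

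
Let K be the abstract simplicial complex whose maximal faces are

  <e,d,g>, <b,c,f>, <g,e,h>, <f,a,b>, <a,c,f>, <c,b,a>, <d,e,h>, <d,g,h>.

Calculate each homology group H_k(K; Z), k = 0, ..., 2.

Order the vertices as a < b < c < d < e < f < g < h. Listing each simplex with vertices in this order, K has dimension 2 with simplices:

  0-simplices (8): a, b, c, d, e, f, g, h
  1-simplices (12): ab, ac, af, bc, bf, cf, de, dg, dh, eg, eh, gh
  2-simplices (8): abc, abf, acf, bcf, deg, deh, dgh, egh

Hence C_0 ≅ Z^8, C_1 ≅ Z^12, C_2 ≅ Z^8.

∂_1: C_1 → C_0 is given by ∂[p,q] = [q] − [p].
The resulting 8×12 matrix has rank 6, and its Smith normal form has invariant factors (1,1,1,1,1,1).

Boundary ∂_2: C_2 → C_1 maps a triangle to the signed sum of its edges. For instance
  ∂abf = bf − af + ab,
  ∂egh = gh − eh + eg.
The 12×8 boundary matrix has rank 6 and Smith normal form diag(1,1,1,1,1,1).

Computing H_k = (kernel of ∂_k) / (image of ∂_{k+1}):

  H_0: rank C_0 − rank ∂_1 = 8 − 6 = 2, and the invariant factors of ∂_1 are all 1, so H_0 ≅ Z^2.
  H_1: rank ker ∂_1 − rank ∂_2 = (12 − 6) − 6 = 0, and the invariant factors of ∂_2 are all 1, so H_1 ≅ 0.
  H_2: rank ker ∂_2 − rank ∂_3 = (8 − 6) − 0 = 2, and there is no ∂_3, so H_2 ≅ Z^2.

H_0 = Z^2,  H_1 = 0,  H_2 = Z^2.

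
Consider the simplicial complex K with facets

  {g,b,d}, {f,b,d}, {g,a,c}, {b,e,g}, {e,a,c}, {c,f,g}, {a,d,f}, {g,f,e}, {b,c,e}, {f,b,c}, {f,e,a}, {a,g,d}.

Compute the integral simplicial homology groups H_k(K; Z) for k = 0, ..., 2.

H_0 ≅ Z,  H_1 ≅ Z/2,  H_2 = 0.

K has 7 vertices, 18 edges, 12 triangles.
rank ∂_0 = 0, rank ∂_1 = 6 ⇒ b_0 = 7 − 0 − 6 = 1; all invariant factors of ∂_1 are 1 so no torsion. So H_0 = Z.
rank ∂_1 = 6, rank ∂_2 = 12 ⇒ b_1 = 18 − 6 − 12 = 0; ∂_2 has invariant factor(s) [2] giving torsion. So H_1 = Z/2.
rank ∂_2 = 12, rank ∂_3 = 0 ⇒ b_2 = 12 − 12 − 0 = 0. So H_2 = 0.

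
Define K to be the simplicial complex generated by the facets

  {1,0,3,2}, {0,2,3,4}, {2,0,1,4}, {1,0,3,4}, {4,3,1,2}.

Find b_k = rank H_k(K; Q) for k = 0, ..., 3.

Take the total order 0 < 1 < 2 < 3 < 4 on the vertex set. Then K (dimension 3) consists of the simplices:

  0-simplices (5): [0], [1], [2], [3], [4]
  1-simplices (10): [0,1], [0,2], [0,3], [0,4], [1,2], [1,3], [1,4], [2,3], [2,4], [3,4]
  2-simplices (10): [0,1,2], [0,1,3], [0,1,4], [0,2,3], [0,2,4], [0,3,4], [1,2,3], [1,2,4], [1,3,4], [2,3,4]
  3-simplices (5): [0,1,2,3], [0,1,2,4], [0,1,3,4], [0,2,3,4], [1,2,3,4]

giving chain groups C_0 ≅ Z^5, C_1 ≅ Z^10, C_2 ≅ Z^10, C_3 ≅ Z^5.

The boundary map ∂_1: C_1 → C_0 sends each edge [p,q] (with p < q) to q − p. For instance
  ∂[3,4] = [4] − [3].
The resulting 5×10 matrix has rank 4, and its Smith normal form has invariant factors (1,1,1,1).

The boundary map ∂_2: C_2 → C_1 acts by ∂[p,q,r] = [q,r] − [p,r] + [p,q]. For instance
  ∂[1,2,3] = [2,3] − [1,3] + [1,2],
  ∂[0,1,2] = [1,2] − [0,2] + [0,1].
The 10×10 boundary matrix has rank 6 and Smith normal form diag(1,1,1,1,1,1).

Boundary ∂_3: C_3 → C_2 sends each 3-simplex σ to the alternating sum Σ_i (−1)^i (σ with its i-th vertex removed). For instance
  ∂[0,2,3,4] = [2,3,4] − [0,3,4] + [0,2,4] − [0,2,3],
  ∂[0,1,3,4] = [1,3,4] − [0,3,4] + [0,1,4] − [0,1,3].
This gives a 10×5 integer matrix of rank 4; reducing to Smith normal form yields diagonal entries (1,1,1,1).

Reading off H_k = ker ∂_k / im ∂_{k+1}:

  H_0: rank C_0 − rank ∂_1 = 5 − 4 = 1, and the invariant factors of ∂_1 are all 1, so H_0 ≅ Z.
  H_1: rank ker ∂_1 − rank ∂_2 = (10 − 4) − 6 = 0, and the invariant factors of ∂_2 are all 1, so H_1 ≅ 0.
  H_2: rank ker ∂_2 − rank ∂_3 = (10 − 6) − 4 = 0, and the invariant factors of ∂_3 are all 1, so H_2 ≅ 0.
  H_3: rank ker ∂_3 − rank ∂_4 = (5 − 4) − 0 = 1, and there is no ∂_4, so H_3 ≅ Z.

As a check, the Euler characteristic is 5 − 10 + 10 − 5 = 0, which agrees with 1 − 0 + 0 − 1 = 0.

Hence the Betti numbers are b_0 = 1, b_1 = 0, b_2 = 0, b_3 = 1.

b_0 = 1, b_1 = 0, b_2 = 0, b_3 = 1.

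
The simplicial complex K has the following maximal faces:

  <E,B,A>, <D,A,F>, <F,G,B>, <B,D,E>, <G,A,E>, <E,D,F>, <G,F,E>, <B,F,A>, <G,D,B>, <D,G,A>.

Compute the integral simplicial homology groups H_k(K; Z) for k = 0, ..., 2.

Take the total order A < B < D < E < F < G on the vertex set. Then K (dimension 2) consists of the simplices:

  0-simplices (6): A, B, D, E, F, G
  1-simplices (15): AB, AD, AE, AF, AG, BD, BE, BF, BG, DE, DF, DG, EF, EG, FG
  2-simplices (10): ABE, ABF, ADF, ADG, AEG, BDE, BDG, BFG, DEF, EFG

so the chain groups are C_0 ≅ Z^6, C_1 ≅ Z^15, C_2 ≅ Z^10.

The boundary map ∂_1: C_1 → C_0 sends each edge [p,q] (with p < q) to q − p. For instance
  ∂EF = F − E.
As a 6×15 matrix over Z this has rank 5, with invariant factors (1,1,1,1,1).

Boundary ∂_2: C_2 → C_1 sends each 2-simplex [p,q,r] to [q,r] − [p,r] + [p,q]. For instance
  ∂BDE = DE − BE + BD,
  ∂ABF = BF − AF + AB.
This gives a 15×10 integer matrix of rank 10; reducing to Smith normal form yields diagonal entries (1,1,1,1,1,1,1,1,1,2).

Computing H_k = (kernel of ∂_k) / (image of ∂_{k+1}):

  H_0: rank C_0 − rank ∂_1 = 6 − 5 = 1, and the invariant factors of ∂_1 are all 1, so H_0 ≅ Z.
  H_1: rank ker ∂_1 − rank ∂_2 = (15 − 5) − 10 = 0, and ∂_2 has invariant factor 2 > 1, so H_1 ≅ Z_2.
  H_2: rank ker ∂_2 − rank ∂_3 = (10 − 10) − 0 = 0, and there is no ∂_3, so H_2 ≅ 0.

As a check, the Euler characteristic is 6 − 15 + 10 = 1, which agrees with 1 − 0 + 0 = 1.
(K is a triangulation of the real projective plane RP^2.)

H_0 = Z,  H_1 = Z_2,  H_2 = 0.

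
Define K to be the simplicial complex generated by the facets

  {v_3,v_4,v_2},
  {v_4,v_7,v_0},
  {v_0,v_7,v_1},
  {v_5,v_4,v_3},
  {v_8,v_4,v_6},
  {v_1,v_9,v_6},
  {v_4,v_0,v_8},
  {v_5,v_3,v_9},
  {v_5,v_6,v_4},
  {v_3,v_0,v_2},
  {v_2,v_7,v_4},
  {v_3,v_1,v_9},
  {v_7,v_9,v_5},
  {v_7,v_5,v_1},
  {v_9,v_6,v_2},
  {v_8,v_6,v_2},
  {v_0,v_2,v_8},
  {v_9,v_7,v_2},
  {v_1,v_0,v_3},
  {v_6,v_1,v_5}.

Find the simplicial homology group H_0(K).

Order the vertices as v_0 < v_1 < v_2 < v_3 < v_4 < v_5 < v_6 < v_7 < v_8 < v_9. Listing each simplex with vertices in this order, K has dimension 2 with simplices:

  0-simplices (10): [v_0], [v_1], [v_2], [v_3], [v_4], [v_5], [v_6], [v_7], [v_8], [v_9]
  1-simplices (30): (30 of them)
  2-simplices (20): (20 of them)

so the chain groups are C_0 ≅ Z^10, C_1 ≅ Z^30, C_2 ≅ Z^20.

The boundary map ∂_1: C_1 → C_0 maps an edge to its endpoints' difference, ∂[p,q] = q − p. For instance
  ∂[v_3,v_4] = [v_4] − [v_3].
This gives a 10×30 integer matrix of rank 9; reducing to Smith normal form yields diagonal entries (1,1,1,1,1,1,1,1,1).

The boundary map ∂_2: C_2 → C_1 maps a triangle to the signed sum of its edges. For instance
  ∂[v_1,v_5,v_6] = [v_5,v_6] − [v_1,v_6] + [v_1,v_5],
  ∂[v_2,v_3,v_4] = [v_3,v_4] − [v_2,v_4] + [v_2,v_3].
This gives a 30×20 integer matrix of rank 20; reducing to Smith normal form yields diagonal entries (1,1,1,1,1,1,1,1,1,1,1,1,1,1,1,1,1,1,1,2).

From H_k ≅ ker(∂_k) / im(∂_{k+1}) we obtain:

  H_0: rank C_0 − rank ∂_1 = 10 − 9 = 1, and the invariant factors of ∂_1 are all 1, so H_0 ≅ Z.

H_0 = Z.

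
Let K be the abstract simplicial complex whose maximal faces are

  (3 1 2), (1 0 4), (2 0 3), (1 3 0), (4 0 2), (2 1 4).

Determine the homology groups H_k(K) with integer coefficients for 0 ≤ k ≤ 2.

H_0 ≅ Z,  H_1 = 0,  H_2 ≅ Z.

Fix the vertex order 0 < 1 < 2 < 3 < 4 and write every simplex with vertices in increasing order. Then dim K = 2 and the simplices of K are:

  0-simplices (5): [0], [1], [2], [3], [4]
  1-simplices (9): [0,1], [0,2], [0,3], [0,4], [1,2], [1,3], [1,4], [2,3], [2,4]
  2-simplices (6): [0,1,3], [0,1,4], [0,2,3], [0,2,4], [1,2,3], [1,2,4]

giving chain groups C_0 ≅ Z^5, C_1 ≅ Z^9, C_2 ≅ Z^6.

∂_1: C_1 → C_0 sends each edge [p,q] (with p < q) to q − p. For instance
  ∂[1,2] = [2] − [1].
The resulting 5×9 matrix has rank 4, and its Smith normal form has invariant factors (1,1,1,1).

∂_2: C_2 → C_1 sends each 2-simplex [p,q,r] to [q,r] − [p,r] + [p,q]. For instance
  ∂[0,2,3] = [2,3] − [0,3] + [0,2],
  ∂[0,1,4] = [1,4] − [0,4] + [0,1].
The resulting 9×6 matrix has rank 5, and its Smith normal form has invariant factors (1,1,1,1,1).

Computing H_k = (kernel of ∂_k) / (image of ∂_{k+1}):

  H_0: rank C_0 − rank ∂_1 = 5 − 4 = 1, and the invariant factors of ∂_1 are all 1, so H_0 ≅ Z.
  H_1: rank ker ∂_1 − rank ∂_2 = (9 − 4) − 5 = 0, and the invariant factors of ∂_2 are all 1, so H_1 ≅ 0.
  H_2: rank ker ∂_2 − rank ∂_3 = (6 − 5) − 0 = 1, and there is no ∂_3, so H_2 ≅ Z.

As a check, the Euler characteristic is 5 − 9 + 6 = 2, which agrees with 1 − 0 + 1 = 2.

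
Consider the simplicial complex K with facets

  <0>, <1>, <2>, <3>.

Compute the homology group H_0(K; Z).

Fix the vertex order 0 < 1 < 2 < 3 and write every simplex with vertices in increasing order. Then dim K = 0 and the simplices of K are:

  0-simplices (4): [0], [1], [2], [3]

giving chain groups C_0 ≅ Z^4.

From H_k ≅ ker(∂_k) / im(∂_{k+1}) we obtain:

  H_0: rank C_0 − rank ∂_1 = 4 − 0 = 4, and there is no ∂_1, so H_0 = Z^4.

(K is a triangulation of a set of 4 points.)

H_0 ≅ Z^4.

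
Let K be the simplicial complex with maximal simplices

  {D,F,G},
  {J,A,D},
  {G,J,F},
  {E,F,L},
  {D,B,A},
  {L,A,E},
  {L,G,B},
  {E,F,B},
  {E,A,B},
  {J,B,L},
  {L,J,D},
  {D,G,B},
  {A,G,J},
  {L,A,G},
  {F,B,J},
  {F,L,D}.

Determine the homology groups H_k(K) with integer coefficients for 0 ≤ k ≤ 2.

Fix the vertex order A < B < D < E < F < G < J < L and write every simplex with vertices in increasing order. Then dim K = 2 and the simplices of K are:

  0-simplices (8): A, B, D, E, F, G, J, L
  1-simplices (24): AB, AD, AE, AG, AJ, AL, BD, BE, BF, BG, BJ, BL, DF, DG, DJ, DL, EF, EL, FG, FJ, FL, GJ, GL, JL
  2-simplices (16): ABD, ABE, ADJ, AEL, AGJ, AGL, BDG, BEF, BFJ, BGL, BJL, DFG, DFL, DJL, EFL, FGJ

giving chain groups C_0 ≅ Z^8, C_1 ≅ Z^24, C_2 ≅ Z^16.

∂_1: C_1 → C_0 maps an edge to its endpoints' difference, ∂[p,q] = q − p.
The resulting 8×24 matrix has rank 7, and its Smith normal form has invariant factors (1,1,1,1,1,1,1).

Boundary ∂_2: C_2 → C_1 sends each 2-simplex [p,q,r] to [q,r] − [p,r] + [p,q]. For instance
  ∂DFL = FL − DL + DF,
  ∂BJL = JL − BL + BJ.
This gives a 24×16 integer matrix of rank 15; reducing to Smith normal form yields diagonal entries (1,1,1,1,1,1,1,1,1,1,1,1,1,1,1).

Computing H_k = (kernel of ∂_k) / (image of ∂_{k+1}):

  H_0: rank C_0 − rank ∂_1 = 8 − 7 = 1, and the invariant factors of ∂_1 are all 1, so H_0 ≅ Z.
  H_1: rank ker ∂_1 − rank ∂_2 = (24 − 7) − 15 = 2, and the invariant factors of ∂_2 are all 1, so H_1 ≅ Z^2.
  H_2: rank ker ∂_2 − rank ∂_3 = (16 − 15) − 0 = 1, and there is no ∂_3, so H_2 ≅ Z.

H_0 = Z,  H_1 = Z^2,  H_2 = Z.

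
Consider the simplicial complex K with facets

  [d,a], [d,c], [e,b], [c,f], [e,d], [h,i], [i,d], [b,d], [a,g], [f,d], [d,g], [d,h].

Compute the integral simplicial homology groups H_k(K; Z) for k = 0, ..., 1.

H_0 = Z,  H_1 = Z^4.

Order the vertices as a < b < c < d < e < f < g < h < i. Listing each simplex with vertices in this order, K has dimension 1 with simplices:

  0-simplices (9): a, b, c, d, e, f, g, h, i
  1-simplices (12): ad, ag, bd, be, cd, cf, de, df, dg, dh, di, hi

so the chain groups are C_0 ≅ Z^9, C_1 ≅ Z^12.

∂_1: C_1 → C_0 maps an edge to its endpoints' difference, ∂[p,q] = q − p. For instance
  ∂df = f − d.
This gives a 9×12 integer matrix of rank 8; reducing to Smith normal form yields diagonal entries (1,1,1,1,1,1,1,1).

Now H_k = ker ∂_k / im ∂_{k+1}, so:

  H_0: rank C_0 − rank ∂_1 = 9 − 8 = 1, and the invariant factors of ∂_1 are all 1, so H_0 = Z.
  H_1: rank ker ∂_1 − rank ∂_2 = (12 − 8) − 0 = 4, and there is no ∂_2, so H_1 = Z^4.

As a check, the Euler characteristic is 9 − 12 = -3, which agrees with 1 − 4 = -3.
(K is a triangulation of a wedge of 4 circles.)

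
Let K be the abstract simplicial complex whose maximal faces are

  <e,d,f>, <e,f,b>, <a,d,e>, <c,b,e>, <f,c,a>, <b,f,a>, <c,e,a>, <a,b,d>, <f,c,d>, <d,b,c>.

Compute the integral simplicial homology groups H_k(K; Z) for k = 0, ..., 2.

Order the vertices as a < b < c < d < e < f. Listing each simplex with vertices in this order, K has dimension 2 with simplices:

  0-simplices (6): a, b, c, d, e, f
  1-simplices (15): ab, ac, ad, ae, af, bc, bd, be, bf, cd, ce, cf, de, df, ef
  2-simplices (10): abd, abf, ace, acf, ade, bcd, bce, bef, cdf, def

giving chain groups C_0 ≅ Z^6, C_1 ≅ Z^15, C_2 ≅ Z^10.

Boundary ∂_1: C_1 → C_0 is given by ∂[p,q] = [q] − [p]. For instance
  ∂de = e − d.
The 6×15 boundary matrix has rank 5 and Smith normal form diag(1,1,1,1,1).

The boundary map ∂_2: C_2 → C_1 sends each 2-simplex [p,q,r] to [q,r] − [p,r] + [p,q]. For instance
  ∂def = ef − df + de,
  ∂abf = bf − af + ab.
This gives a 15×10 integer matrix of rank 10; reducing to Smith normal form yields diagonal entries (1,1,1,1,1,1,1,1,1,2).

Reading off H_k = ker ∂_k / im ∂_{k+1}:

  H_0: rank C_0 − rank ∂_1 = 6 − 5 = 1, and the invariant factors of ∂_1 are all 1, so H_0 = Z.
  H_1: rank ker ∂_1 − rank ∂_2 = (15 − 5) − 10 = 0, and ∂_2 has invariant factor 2 > 1, so H_1 = Z_2.
  H_2: rank ker ∂_2 − rank ∂_3 = (10 − 10) − 0 = 0, and there is no ∂_3, so H_2 = 0.

As a check, the Euler characteristic is 6 − 15 + 10 = 1, which agrees with 1 − 0 + 0 = 1.

H_0 ≅ Z,  H_1 ≅ Z_2,  H_2 = 0.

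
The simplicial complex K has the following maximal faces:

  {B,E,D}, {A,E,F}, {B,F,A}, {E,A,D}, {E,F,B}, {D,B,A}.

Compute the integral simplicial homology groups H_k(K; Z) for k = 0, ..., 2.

H_0 ≅ Z,  H_1 = 0,  H_2 ≅ Z.

We work with the vertex ordering A < B < D < E < F. The simplices of K, each written with vertices in increasing order, are:

  0-simplices (5): A, B, D, E, F
  1-simplices (9): AB, AD, AE, AF, BD, BE, BF, DE, EF
  2-simplices (6): ABD, ABF, ADE, AEF, BDE, BEF

so the chain groups are C_0 ≅ Z^5, C_1 ≅ Z^9, C_2 ≅ Z^6.

The boundary map ∂_1: C_1 → C_0 sends each edge [p,q] (with p < q) to q − p.
The resulting 5×9 matrix has rank 4, and its Smith normal form has invariant factors (1,1,1,1).

Boundary ∂_2: C_2 → C_1 maps a triangle to the signed sum of its edges. For instance
  ∂ABF = BF − AF + AB,
  ∂BDE = DE − BE + BD.
The 9×6 boundary matrix has rank 5 and Smith normal form diag(1,1,1,1,1).

Now H_k = ker ∂_k / im ∂_{k+1}, so:

  H_0: rank C_0 − rank ∂_1 = 5 − 4 = 1, and the invariant factors of ∂_1 are all 1, so H_0 = Z.
  H_1: rank ker ∂_1 − rank ∂_2 = (9 − 4) − 5 = 0, and the invariant factors of ∂_2 are all 1, so H_1 = 0.
  H_2: rank ker ∂_2 − rank ∂_3 = (6 − 5) − 0 = 1, and there is no ∂_3, so H_2 = Z.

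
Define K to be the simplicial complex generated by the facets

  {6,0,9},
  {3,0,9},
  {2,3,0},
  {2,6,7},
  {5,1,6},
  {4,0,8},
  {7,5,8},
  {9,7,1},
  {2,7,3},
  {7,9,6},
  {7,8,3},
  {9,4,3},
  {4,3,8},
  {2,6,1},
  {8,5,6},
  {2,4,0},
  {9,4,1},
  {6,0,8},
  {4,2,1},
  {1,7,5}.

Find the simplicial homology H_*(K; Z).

K has 10 vertices, 30 edges, 20 triangles.
rank ∂_0 = 0, rank ∂_1 = 9 ⇒ b_0 = 10 − 0 − 9 = 1; all invariant factors of ∂_1 are 1 so no torsion. So H_0 = Z.
rank ∂_1 = 9, rank ∂_2 = 20 ⇒ b_1 = 30 − 9 − 20 = 1; ∂_2 has invariant factor(s) [2] giving torsion. So H_1 = Z × Z/2.
rank ∂_2 = 20, rank ∂_3 = 0 ⇒ b_2 = 20 − 20 − 0 = 0. So H_2 = 0.

H_0 ≅ Z,  H_1 ≅ Z × Z/2,  H_2 = 0.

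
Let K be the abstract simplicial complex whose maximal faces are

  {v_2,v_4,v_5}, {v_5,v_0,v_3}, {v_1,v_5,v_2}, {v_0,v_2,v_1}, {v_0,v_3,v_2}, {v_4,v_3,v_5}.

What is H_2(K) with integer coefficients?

H_2 = 0.

K has 6 vertices, 12 edges, 6 triangles.
rank ∂_2 = 6, rank ∂_3 = 0 ⇒ b_2 = 6 − 6 − 0 = 0. So H_2 = 0.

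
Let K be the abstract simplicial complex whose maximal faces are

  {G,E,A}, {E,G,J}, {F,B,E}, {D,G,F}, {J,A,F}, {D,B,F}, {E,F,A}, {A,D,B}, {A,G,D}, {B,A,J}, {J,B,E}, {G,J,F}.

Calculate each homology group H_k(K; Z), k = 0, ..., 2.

Take the total order A < B < D < E < F < G < J on the vertex set. Then K (dimension 2) consists of the simplices:

  0-simplices (7): A, B, D, E, F, G, J
  1-simplices (18): AB, AD, AE, AF, AG, AJ, BD, BE, BF, BJ, DF, DG, EF, EG, EJ, FG, FJ, GJ
  2-simplices (12): ABD, ABJ, ADG, AEF, AEG, AFJ, BDF, BEF, BEJ, DFG, EGJ, FGJ

so the chain groups are C_0 ≅ Z^7, C_1 ≅ Z^18, C_2 ≅ Z^12.

The boundary map ∂_1: C_1 → C_0 sends each edge [p,q] (with p < q) to q − p.
As a 7×18 matrix over Z this has rank 6, with invariant factors (1,1,1,1,1,1).

Boundary ∂_2: C_2 → C_1 sends each 2-simplex [p,q,r] to [q,r] − [p,r] + [p,q]. For instance
  ∂ABJ = BJ − AJ + AB,
  ∂ABD = BD − AD + AB.
The resulting 18×12 matrix has rank 12, and its Smith normal form has invariant factors (1,1,1,1,1,1,1,1,1,1,1,2).

From H_k ≅ ker(∂_k) / im(∂_{k+1}) we obtain:

  H_0: rank C_0 − rank ∂_1 = 7 − 6 = 1, and the invariant factors of ∂_1 are all 1, so H_0 ≅ Z.
  H_1: rank ker ∂_1 − rank ∂_2 = (18 − 6) − 12 = 0, and ∂_2 has invariant factor 2 > 1, so H_1 ≅ Z/2.
  H_2: rank ker ∂_2 − rank ∂_3 = (12 − 12) − 0 = 0, and there is no ∂_3, so H_2 ≅ 0.

(K is a triangulation of the real projective plane RP^2.)

H_0 ≅ Z,  H_1 ≅ Z/2,  H_2 = 0.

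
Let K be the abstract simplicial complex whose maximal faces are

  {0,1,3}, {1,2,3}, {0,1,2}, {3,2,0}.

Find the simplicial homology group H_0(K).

H_0 = Z.

Order the vertices as 0 < 1 < 2 < 3. Listing each simplex with vertices in this order, K has dimension 2 with simplices:

  0-simplices (4): [0], [1], [2], [3]
  1-simplices (6): [0,1], [0,2], [0,3], [1,2], [1,3], [2,3]
  2-simplices (4): [0,1,2], [0,1,3], [0,2,3], [1,2,3]

Hence C_0 ≅ Z^4, C_1 ≅ Z^6, C_2 ≅ Z^4.

∂_1: C_1 → C_0 maps an edge to its endpoints' difference, ∂[p,q] = q − p.
The resulting 4×6 matrix has rank 3, and its Smith normal form has invariant factors (1,1,1).

The boundary map ∂_2: C_2 → C_1 maps a triangle to the signed sum of its edges. For instance
  ∂[0,1,2] = [1,2] − [0,2] + [0,1],
  ∂[1,2,3] = [2,3] − [1,3] + [1,2].
This gives a 6×4 integer matrix of rank 3; reducing to Smith normal form yields diagonal entries (1,1,1).

Now H_k = ker ∂_k / im ∂_{k+1}, so:

  H_0: rank C_0 − rank ∂_1 = 4 − 3 = 1, and the invariant factors of ∂_1 are all 1, so H_0 ≅ Z.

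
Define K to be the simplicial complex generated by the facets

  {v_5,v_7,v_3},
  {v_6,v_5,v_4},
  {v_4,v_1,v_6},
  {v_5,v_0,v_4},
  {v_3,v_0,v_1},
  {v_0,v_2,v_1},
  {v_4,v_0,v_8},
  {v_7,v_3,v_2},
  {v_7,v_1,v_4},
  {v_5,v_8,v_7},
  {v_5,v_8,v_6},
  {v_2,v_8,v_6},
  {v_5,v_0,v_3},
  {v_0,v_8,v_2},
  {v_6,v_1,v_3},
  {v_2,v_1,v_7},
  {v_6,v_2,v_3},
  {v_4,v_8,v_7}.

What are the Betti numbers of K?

Take the total order v_0 < v_1 < v_2 < v_3 < v_4 < v_5 < v_6 < v_7 < v_8 on the vertex set. Then K (dimension 2) consists of the simplices:

  0-simplices (9): [v_0], [v_1], [v_2], [v_3], [v_4], [v_5], [v_6], [v_7], [v_8]
  1-simplices (27): (27 of them)
  2-simplices (18): (18 of them)

giving chain groups C_0 ≅ Z^9, C_1 ≅ Z^27, C_2 ≅ Z^18.

∂_1: C_1 → C_0 sends each edge [p,q] (with p < q) to q − p. For instance
  ∂[v_0,v_8] = [v_8] − [v_0].
The resulting 9×27 matrix has rank 8, and its Smith normal form has invariant factors (1,1,1,1,1,1,1,1).

The boundary map ∂_2: C_2 → C_1 sends each 2-simplex [p,q,r] to [q,r] − [p,r] + [p,q]. For instance
  ∂[v_1,v_2,v_7] = [v_2,v_7] − [v_1,v_7] + [v_1,v_2],
  ∂[v_2,v_6,v_8] = [v_6,v_8] − [v_2,v_8] + [v_2,v_6].
The 27×18 boundary matrix has rank 18 and Smith normal form diag(1,1,1,1,1,1,1,1,1,1,1,1,1,1,1,1,1,2).

Computing H_k = (kernel of ∂_k) / (image of ∂_{k+1}):

  H_0: rank C_0 − rank ∂_1 = 9 − 8 = 1, and the invariant factors of ∂_1 are all 1, so H_0 = Z.
  H_1: rank ker ∂_1 − rank ∂_2 = (27 − 8) − 18 = 1, and ∂_2 has invariant factor 2 > 1, so H_1 = Z ⊕ Z/2Z.
  H_2: rank ker ∂_2 − rank ∂_3 = (18 − 18) − 0 = 0, and there is no ∂_3, so H_2 = 0.

Hence the Betti numbers are b_0 = 1, b_1 = 1, b_2 = 0.

b_0 = 1, b_1 = 1, b_2 = 0.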